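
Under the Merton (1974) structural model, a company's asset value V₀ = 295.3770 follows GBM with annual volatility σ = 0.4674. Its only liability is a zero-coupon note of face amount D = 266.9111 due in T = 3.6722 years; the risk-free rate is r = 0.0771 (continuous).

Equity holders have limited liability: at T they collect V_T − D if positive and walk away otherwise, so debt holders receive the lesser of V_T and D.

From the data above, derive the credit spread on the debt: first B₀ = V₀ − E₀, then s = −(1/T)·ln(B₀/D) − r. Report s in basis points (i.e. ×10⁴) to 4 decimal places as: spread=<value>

spread=704.7336

With assets at 295.3770 and a single debt payment of 266.9111 at 3.6722 years:
d₁ = [ln(V₀/D) + (r + σ²/2)T] / (σ√T)
   = [ln(295.3770/266.9111) + (0.0771 + 0.5·0.4674²)·3.6722] / (0.4674·√3.6722)
   = [0.101337 + 0.684246] / 0.895678 = 0.877082
d₂ = d₁ − σ√T = 0.877082 − 0.895678 = -0.018596
N(d₁) = 0.809779,  N(d₂) = 0.492582,  e^(−rT) = 0.753424
E₀ = V₀·N(d₁) − D·e^(−rT)·N(d₂)
   = 295.3770·0.809779 − 266.9111·0.753424·0.492582 = 140.133206
B₀ = V₀ − E₀ = 295.3770 − 140.133206 = 155.243794
spread = −(1/T)·ln(B₀/D) − r = −(1/3.6722)·ln(155.243794/266.9111) − 0.0771 = 0.07047336
in basis points: 0.07047336 × 10⁴ = 704.7336 bp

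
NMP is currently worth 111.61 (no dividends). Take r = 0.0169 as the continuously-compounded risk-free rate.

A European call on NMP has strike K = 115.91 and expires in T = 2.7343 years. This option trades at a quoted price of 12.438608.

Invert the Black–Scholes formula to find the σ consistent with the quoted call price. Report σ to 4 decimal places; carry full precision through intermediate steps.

sigma = 0.1637

At σ = 0.1637 the Black–Scholes value reproduces the quote:
σ√T = 0.1637·√2.7343 = 0.270690
d₁ = (ln(S/K) + (r+σ²/2)T) / (σ√T) = (ln(111.61/115.91) + (0.0169+0.1637²/2)·2.7343) / 0.270690 = (-0.037803 + 0.082846) / 0.270690 = 0.166400
d₂ = d₁ − σ√T = 0.166400 − 0.270690 = -0.104290
e^{−rT} = 0.954842
N(d₁) = 0.566079,  N(d₂) = 0.458470
V = S·N(d₁) − K·e^{−rT}·N(d₂) = 63.180065 − 50.741458 = 12.438608 (equal to the quote); since ∂V/∂σ > 0 for all σ, the implied volatility is unique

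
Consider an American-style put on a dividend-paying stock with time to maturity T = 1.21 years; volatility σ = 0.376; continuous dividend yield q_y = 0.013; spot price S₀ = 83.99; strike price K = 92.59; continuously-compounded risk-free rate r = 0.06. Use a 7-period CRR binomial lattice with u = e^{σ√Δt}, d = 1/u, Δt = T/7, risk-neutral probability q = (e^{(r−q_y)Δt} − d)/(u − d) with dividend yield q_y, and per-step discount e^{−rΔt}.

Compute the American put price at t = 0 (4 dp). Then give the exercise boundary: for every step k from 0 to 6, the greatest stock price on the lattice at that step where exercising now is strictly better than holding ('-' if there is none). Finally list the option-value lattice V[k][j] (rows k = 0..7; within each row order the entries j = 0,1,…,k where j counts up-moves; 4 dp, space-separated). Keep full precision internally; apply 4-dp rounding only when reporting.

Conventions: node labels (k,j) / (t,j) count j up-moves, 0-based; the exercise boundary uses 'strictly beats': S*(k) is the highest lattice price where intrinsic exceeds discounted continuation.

Δt=0.17286, u=1.16921, d=0.85528, q=0.48698, disc=e^(-rΔt)=0.98968
k=7 terminal: V=max(K-S,0) → 64.4719 54.1512 40.0424 20.7550 0.0000 0.0000 0.0000 0.0000
k=6: j=0 S=32.8759 intr=59.7141 cont=58.8325 V=59.7141[EX]; j=1 S=44.9429 intr=47.6471 cont=46.7926 V=47.6471[EX]; j=2 S=61.4390 intr=31.1510 cont=30.3335 V=31.1510[EX]; j=3 S=83.9900 intr=8.6000 cont=10.5378 V=10.5378[hold]; j=4 S=114.8182 intr=0.0000 cont=0.0000 V=0.0000[hold]; j=5 S=156.9618 intr=0.0000 cont=0.0000 V=0.0000[hold]; j=6 S=214.5739 intr=0.0000 cont=0.0000 V=0.0000[hold]  S*(6)=61.4390
k=5: j=0 S=38.4388 intr=54.1512 cont=53.2822 V=54.1512[EX]; j=1 S=52.5476 intr=40.0424 cont=39.2050 V=40.0424[EX]; j=2 S=71.8350 intr=20.7550 cont=20.8949 V=20.8949[hold]; j=3 S=98.2017 intr=0.0000 cont=5.3503 V=5.3503[hold]; j=4 S=134.2463 intr=0.0000 cont=0.0000 V=0.0000[hold]; j=5 S=183.5208 intr=0.0000 cont=0.0000 V=0.0000[hold]  S*(5)=52.5476
k=4: j=0 S=44.9429 intr=47.6471 cont=46.7926 V=47.6471[EX]; j=1 S=61.4390 intr=31.1510 cont=30.4009 V=31.1510[EX]; j=2 S=83.9900 intr=8.6000 cont=13.1875 V=13.1875[hold]; j=3 S=114.8182 intr=0.0000 cont=2.7165 V=2.7165[hold]; j=4 S=156.9618 intr=0.0000 cont=0.0000 V=0.0000[hold]  S*(4)=61.4390
k=3: j=0 S=52.5476 intr=40.0424 cont=39.2050 V=40.0424[EX]; j=1 S=71.8350 intr=20.7550 cont=22.1719 V=22.1719[hold]; j=2 S=98.2017 intr=0.0000 cont=8.0048 V=8.0048[hold]; j=3 S=134.2463 intr=0.0000 cont=1.3792 V=1.3792[hold]  S*(3)=52.5476
k=2: j=0 S=61.4390 intr=31.1510 cont=31.0164 V=31.1510[EX]; j=1 S=83.9900 intr=8.6000 cont=15.1152 V=15.1152[hold]; j=2 S=114.8182 intr=0.0000 cont=4.7290 V=4.7290[hold]  S*(2)=61.4390
k=1: j=0 S=71.8350 intr=20.7550 cont=23.1010 V=23.1010[hold]; j=1 S=98.2017 intr=0.0000 cont=9.9535 V=9.9535[hold]  S*(1)=-
k=0: j=0 S=83.9900 intr=8.6000 cont=16.5261 V=16.5261[hold]  S*(0)=-

price = 16.5261
boundary = - - 61.4390 52.5476 61.4390 52.5476 61.4390
tree:
16.5261
23.1010 9.9535
31.1510 15.1152 4.7290
40.0424 22.1719 8.0048 1.3792
47.6471 31.1510 13.1875 2.7165 0.0000
54.1512 40.0424 20.8949 5.3503 0.0000 0.0000
59.7141 47.6471 31.1510 10.5378 0.0000 0.0000 0.0000
64.4719 54.1512 40.0424 20.7550 0.0000 0.0000 0.0000 0.0000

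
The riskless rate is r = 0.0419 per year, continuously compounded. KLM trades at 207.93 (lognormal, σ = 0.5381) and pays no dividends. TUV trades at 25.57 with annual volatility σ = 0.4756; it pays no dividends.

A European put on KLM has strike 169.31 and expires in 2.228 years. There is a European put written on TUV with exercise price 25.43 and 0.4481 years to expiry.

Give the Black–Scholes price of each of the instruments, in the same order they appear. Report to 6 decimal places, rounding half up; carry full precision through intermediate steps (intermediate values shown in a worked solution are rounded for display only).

price(KLM put K=169.31) = 33.272323
price(TUV put K=25.43) = 2.897924

[KLM put K=169.31]
σ√T = 0.5381·√2.228 = 0.803194
d₁ = (ln(S/K) + (r+σ²/2)T) / (σ√T) = (ln(207.93/169.31) + (0.0419+0.5381²/2)·2.228) / 0.803194 = (0.205470 + 0.415914) / 0.803194 = 0.773641
d₂ = d₁ − σ√T = 0.773641 − 0.803194 = -0.029553
e^{−rT} = 0.910872
N(−d₁) = 0.219572,  N(−d₂) = 0.511788
price = K·e^{−rT}·N(−d₂) − S·N(−d₁) = 78.927850 − 45.655527 = 33.272323
[TUV put K=25.43]
σ√T = 0.4756·√0.4481 = 0.318368
d₁ = (ln(S/K) + (r+σ²/2)T) / (σ√T) = (ln(25.57/25.43) + (0.0419+0.4756²/2)·0.4481) / 0.318368 = (0.005490 + 0.069454) / 0.318368 = 0.235403
d₂ = d₁ − σ√T = 0.235403 − 0.318368 = -0.082965
e^{−rT} = 0.981400
N(−d₁) = 0.406948,  N(−d₂) = 0.533060
price = K·e^{−rT}·N(−d₂) − S·N(−d₁) = 13.303587 − 10.405663 = 2.897924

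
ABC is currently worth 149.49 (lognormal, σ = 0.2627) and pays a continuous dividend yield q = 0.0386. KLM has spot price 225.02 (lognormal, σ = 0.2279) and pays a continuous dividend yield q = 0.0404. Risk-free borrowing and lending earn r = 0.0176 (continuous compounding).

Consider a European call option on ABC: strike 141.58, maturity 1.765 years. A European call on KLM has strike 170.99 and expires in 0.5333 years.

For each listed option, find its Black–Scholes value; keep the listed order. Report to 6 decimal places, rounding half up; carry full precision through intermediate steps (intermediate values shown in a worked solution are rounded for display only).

[ABC call K=141.58]
σ√T = 0.2627·√1.765 = 0.349006
d₁ = (ln(S/K) + (r−q+σ²/2)T) / (σ√T) = (ln(149.49/141.58) + (0.0176−0.0386+0.2627²/2)·1.765) / 0.349006 = (0.054365 + 0.023837) / 0.349006 = 0.224071
d₂ = d₁ − σ√T = 0.224071 − 0.349006 = -0.124935
e^{−rT} = 0.969414
e^{−qT} = 0.934140
N(d₁) = 0.588649,  N(d₂) = 0.450288
price = S·e^{−qT}·N(d₁) − K·e^{−rT}·N(d₂) = 82.201640 − 61.801785 = 20.399855
[KLM call K=170.99]
σ√T = 0.2279·√0.5333 = 0.166429
d₁ = (ln(S/K) + (r−q+σ²/2)T) / (σ√T) = (ln(225.02/170.99) + (0.0176−0.0404+0.2279²/2)·0.5333) / 0.166429 = (0.274584 + 0.001690) / 0.166429 = 1.660009
d₂ = d₁ − σ√T = 1.660009 − 0.166429 = 1.493580
e^{−rT} = 0.990658
e^{−qT} = 0.978685
N(d₁) = 0.951544,  N(d₂) = 0.932357
price = S·e^{−qT}·N(d₁) − K·e^{−rT}·N(d₂) = 209.552495 − 157.934399 = 51.618096

price(ABC call K=141.58) = 20.399855
price(KLM call K=170.99) = 51.618096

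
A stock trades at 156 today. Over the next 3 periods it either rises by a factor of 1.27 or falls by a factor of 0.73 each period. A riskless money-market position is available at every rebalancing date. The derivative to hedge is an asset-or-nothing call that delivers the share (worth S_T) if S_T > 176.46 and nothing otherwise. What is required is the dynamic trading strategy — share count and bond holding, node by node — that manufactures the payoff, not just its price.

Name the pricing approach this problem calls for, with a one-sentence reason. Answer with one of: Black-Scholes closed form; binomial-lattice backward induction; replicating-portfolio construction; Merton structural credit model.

Key observation: a price alone would not answer the question — the per-node share/bond construction on the spot-156, 1.27/0.73 tree is required, and only the replicating-portfolio method yields it.

framework: replicating-portfolio construction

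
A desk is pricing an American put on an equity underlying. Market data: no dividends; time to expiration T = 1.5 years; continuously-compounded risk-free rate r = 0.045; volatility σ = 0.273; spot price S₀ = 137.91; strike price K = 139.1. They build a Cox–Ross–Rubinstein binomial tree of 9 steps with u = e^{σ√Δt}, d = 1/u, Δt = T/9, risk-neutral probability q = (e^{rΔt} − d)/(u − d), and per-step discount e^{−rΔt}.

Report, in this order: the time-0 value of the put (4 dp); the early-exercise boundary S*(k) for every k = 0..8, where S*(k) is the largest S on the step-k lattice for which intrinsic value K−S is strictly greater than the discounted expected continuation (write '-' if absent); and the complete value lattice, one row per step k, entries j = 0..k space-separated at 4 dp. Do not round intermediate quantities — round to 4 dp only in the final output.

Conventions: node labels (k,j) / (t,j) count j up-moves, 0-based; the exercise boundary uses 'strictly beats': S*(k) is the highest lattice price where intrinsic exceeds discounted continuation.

Δt=0.16667, u=1.11790, d=0.89453, q=0.50587, disc=e^(-rΔt)=0.99253
k=9 terminal: V=max(K-S,0) → 88.5211 75.8915 60.1083 40.3841 15.7347 0.0000 0.0000 0.0000 0.0000 0.0000
k=8: j=0 S=56.5422 intr=82.5578 cont=81.5185 V=82.5578[EX]; j=1 S=70.6608 intr=68.4392 cont=67.3999 V=68.4392[EX]; j=2 S=88.3048 intr=50.7952 cont=49.7559 V=50.7952[EX]; j=3 S=110.3545 intr=28.7455 cont=27.7062 V=28.7455[EX]; j=4 S=137.9100 intr=1.1900 cont=7.7169 V=7.7169[hold]; j=5 S=172.3461 intr=0.0000 cont=0.0000 V=0.0000[hold]; j=6 S=215.3810 intr=0.0000 cont=0.0000 V=0.0000[hold]; j=7 S=269.1616 intr=0.0000 cont=0.0000 V=0.0000[hold]; j=8 S=336.3713 intr=0.0000 cont=0.0000 V=0.0000[hold]  S*(8)=110.3545
k=7: j=0 S=63.2085 intr=75.8915 cont=74.8522 V=75.8915[EX]; j=1 S=78.9917 intr=60.1083 cont=59.0690 V=60.1083[EX]; j=2 S=98.7159 intr=40.3841 cont=39.3448 V=40.3841[EX]; j=3 S=123.3653 intr=15.7347 cont=17.9725 V=17.9725[hold]; j=4 S=154.1696 intr=0.0000 cont=3.7847 V=3.7847[hold]; j=5 S=192.6657 intr=0.0000 cont=0.0000 V=0.0000[hold]; j=6 S=240.7744 intr=0.0000 cont=0.0000 V=0.0000[hold]; j=7 S=300.8957 intr=0.0000 cont=0.0000 V=0.0000[hold]  S*(7)=98.7159
k=6: j=0 S=70.6608 intr=68.4392 cont=67.3999 V=68.4392[EX]; j=1 S=88.3048 intr=50.7952 cont=49.7559 V=50.7952[EX]; j=2 S=110.3545 intr=28.7455 cont=28.8297 V=28.8297[hold]; j=3 S=137.9100 intr=1.1900 cont=10.7147 V=10.7147[hold]; j=4 S=172.3461 intr=0.0000 cont=1.8562 V=1.8562[hold]; j=5 S=215.3810 intr=0.0000 cont=0.0000 V=0.0000[hold]; j=6 S=269.1616 intr=0.0000 cont=0.0000 V=0.0000[hold]  S*(6)=88.3048
k=5: j=0 S=78.9917 intr=60.1083 cont=59.0690 V=60.1083[EX]; j=1 S=98.7159 intr=40.3841 cont=39.3870 V=40.3841[EX]; j=2 S=123.3653 intr=15.7347 cont=19.5189 V=19.5189[hold]; j=3 S=154.1696 intr=0.0000 cont=6.1868 V=6.1868[hold]; j=4 S=192.6657 intr=0.0000 cont=0.9103 V=0.9103[hold]; j=5 S=240.7744 intr=0.0000 cont=0.0000 V=0.0000[hold]  S*(5)=98.7159
k=4: j=0 S=88.3048 intr=50.7952 cont=49.7559 V=50.7952[EX]; j=1 S=110.3545 intr=28.7455 cont=29.6062 V=29.6062[hold]; j=2 S=137.9100 intr=1.1900 cont=12.6792 V=12.6792[hold]; j=3 S=172.3461 intr=0.0000 cont=3.4913 V=3.4913[hold]; j=4 S=215.3810 intr=0.0000 cont=0.4465 V=0.4465[hold]  S*(4)=88.3048
k=3: j=0 S=98.7159 intr=40.3841 cont=39.7769 V=40.3841[EX]; j=1 S=123.3653 intr=15.7347 cont=20.8861 V=20.8861[hold]; j=2 S=154.1696 intr=0.0000 cont=7.9713 V=7.9713[hold]; j=3 S=192.6657 intr=0.0000 cont=1.9364 V=1.9364[hold]  S*(3)=98.7159
k=2: j=0 S=110.3545 intr=28.7455 cont=30.2926 V=30.2926[hold]; j=1 S=137.9100 intr=1.1900 cont=14.2457 V=14.2457[hold]; j=2 S=172.3461 intr=0.0000 cont=4.8817 V=4.8817[hold]  S*(2)=-
k=1: j=0 S=123.3653 intr=15.7347 cont=22.0093 V=22.0093[hold]; j=1 S=154.1696 intr=0.0000 cont=9.4377 V=9.4377[hold]  S*(1)=-
k=0: j=0 S=137.9100 intr=1.1900 cont=15.5327 V=15.5327[hold]  S*(0)=-

price = 15.5327
boundary = - - - 98.7159 88.3048 98.7159 88.3048 98.7159 110.3545
tree:
15.5327
22.0093 9.4377
30.2926 14.2457 4.8817
40.3841 20.8861 7.9713 1.9364
50.7952 29.6062 12.6792 3.4913 0.4465
60.1083 40.3841 19.5189 6.1868 0.9103 0.0000
68.4392 50.7952 28.8297 10.7147 1.8562 0.0000 0.0000
75.8915 60.1083 40.3841 17.9725 3.7847 0.0000 0.0000 0.0000
82.5578 68.4392 50.7952 28.7455 7.7169 0.0000 0.0000 0.0000 0.0000
88.5211 75.8915 60.1083 40.3841 15.7347 0.0000 0.0000 0.0000 0.0000 0.0000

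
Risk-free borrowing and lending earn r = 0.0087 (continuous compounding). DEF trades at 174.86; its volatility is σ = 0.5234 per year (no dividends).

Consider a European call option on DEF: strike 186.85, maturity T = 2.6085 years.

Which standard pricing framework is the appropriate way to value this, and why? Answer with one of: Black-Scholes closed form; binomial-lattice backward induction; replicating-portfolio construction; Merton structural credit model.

framework: Black-Scholes closed form

Key observation: a European claim on DEF (strike 186.85) — a lognormal (GBM) underlying with constant rate and volatility — has an exact closed-form value; no lattice or capital structure is involved.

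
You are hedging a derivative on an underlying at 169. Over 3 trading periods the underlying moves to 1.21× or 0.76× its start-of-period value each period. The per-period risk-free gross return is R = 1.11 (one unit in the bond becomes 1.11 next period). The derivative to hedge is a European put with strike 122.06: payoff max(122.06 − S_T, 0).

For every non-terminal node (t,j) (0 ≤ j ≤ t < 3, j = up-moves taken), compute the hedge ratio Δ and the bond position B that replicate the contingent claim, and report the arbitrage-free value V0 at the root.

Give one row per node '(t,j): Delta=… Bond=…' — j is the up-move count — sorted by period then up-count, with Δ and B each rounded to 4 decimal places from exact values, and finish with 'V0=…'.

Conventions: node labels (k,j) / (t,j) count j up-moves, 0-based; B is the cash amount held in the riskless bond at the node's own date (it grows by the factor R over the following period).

No-arbitrage ⇒ martingale measure with p* = (R−d)/(u−d) = 0.7778.
At maturity the claim pays: V(3,0)=47.8731, V(3,1)=3.9466, V(3,2)=0.0000, V(3,3)=0.0000
(2,0): S=97.6144. Δ = (V_up−V_dn)/(S_up−S_dn) = (3.9466−47.8731)/(118.1134−74.1869) = -1.0000. V = [p*·3.9466 + (1−p*)·47.8731]/1.11 = 12.3496. B = V − Δ·S = 109.9640.
(2,1): S=155.4124. Δ = (V_up−V_dn)/(S_up−S_dn) = (0.0000−3.9466)/(188.0490−118.1134) = -0.0564. V = [p*·0.0000 + (1−p*)·3.9466]/1.11 = 0.7901. B = V − Δ·S = 9.5603.
(2,2): S=247.4329. Δ = (V_up−V_dn)/(S_up−S_dn) = (0.0000−0.0000)/(299.3938−188.0490) = 0.0000. V = [p*·0.0000 + (1−p*)·0.0000]/1.11 = 0.0000. B = V − Δ·S = 0.0000.
(1,0): S=128.4400. Δ = (V_up−V_dn)/(S_up−S_dn) = (0.7901−12.3496)/(155.4124−97.6144) = -0.2000. V = [p*·0.7901 + (1−p*)·12.3496]/1.11 = 3.0260. B = V − Δ·S = 28.7137.
(1,1): S=204.4900. Δ = (V_up−V_dn)/(S_up−S_dn) = (0.0000−0.7901)/(247.4329−155.4124) = -0.0086. V = [p*·0.0000 + (1−p*)·0.7901]/1.11 = 0.1582. B = V − Δ·S = 1.9140.
(0,0): S=169.0000. Δ = (V_up−V_dn)/(S_up−S_dn) = (0.1582−3.0260)/(204.4900−128.4400) = -0.0377. V = [p*·0.1582 + (1−p*)·3.0260]/1.11 = 0.7166. B = V − Δ·S = 7.0896.
Verification: the root portfolio costs Δ(0,0)·S0 + B(0,0) = 0.7166, matching V0.

(0,0): Delta=-0.0377 Bond=7.0896
(1,0): Delta=-0.2000 Bond=28.7137
(1,1): Delta=-0.0086 Bond=1.9140
(2,0): Delta=-1.0000 Bond=109.9640
(2,1): Delta=-0.0564 Bond=9.5603
(2,2): Delta=0.0000 Bond=0.0000
V0=0.7166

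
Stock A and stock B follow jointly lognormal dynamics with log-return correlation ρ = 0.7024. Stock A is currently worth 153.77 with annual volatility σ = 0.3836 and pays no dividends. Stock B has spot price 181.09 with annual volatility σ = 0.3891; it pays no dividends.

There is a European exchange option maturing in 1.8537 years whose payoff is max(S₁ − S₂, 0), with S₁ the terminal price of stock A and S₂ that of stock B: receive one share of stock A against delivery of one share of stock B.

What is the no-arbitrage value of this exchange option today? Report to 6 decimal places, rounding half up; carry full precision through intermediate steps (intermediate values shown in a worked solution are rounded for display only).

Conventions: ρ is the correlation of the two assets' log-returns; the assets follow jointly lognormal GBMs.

exchange price = 15.386783

σ_eff = √(σ₁² + σ₂² − 2ρσ₁σ₂) = √(0.3836² + 0.3891² − 2·0.7024·0.3836·0.3891) = 0.298109
d₁ = (ln(S₁/S₂) + (q₂ − q₁ + σ_eff²/2)T) / (σ_eff√T) = (ln(153.77/181.09) + (0.0 − 0.0 + 0.044435)·1.8537) / 0.405878 = -0.199981
d₂ = d₁ − σ_eff√T = -0.199981 − 0.405878 = -0.605859
N(d₁) = 0.420748,  N(d₂) = 0.272304
V = S₁·e^{−q₁T}·N(d₁) − S₂·e^{−q₂T}·N(d₂) = 64.698366 − 49.311582 = 15.386783
Key observation: pricing in stock B-units makes this a unit-strike call on the ratio S₁/S₂ — the risk-free rate cancels and cannot affect the value.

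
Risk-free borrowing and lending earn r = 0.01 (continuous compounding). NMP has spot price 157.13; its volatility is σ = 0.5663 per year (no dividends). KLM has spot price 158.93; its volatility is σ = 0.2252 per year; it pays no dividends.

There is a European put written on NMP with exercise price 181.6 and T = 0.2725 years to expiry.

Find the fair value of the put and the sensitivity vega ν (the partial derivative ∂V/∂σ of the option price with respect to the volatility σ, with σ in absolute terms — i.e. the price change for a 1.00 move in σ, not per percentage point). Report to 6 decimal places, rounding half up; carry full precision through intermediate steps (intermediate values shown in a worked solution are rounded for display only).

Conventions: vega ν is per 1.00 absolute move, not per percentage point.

price = 34.089113
ν = 30.962460

σ√T = 0.5663·√0.2725 = 0.295617
d₁ = (ln(S/K) + (r+σ²/2)T) / (σ√T) = (ln(157.13/181.6) + (0.01+0.5663²/2)·0.2725) / 0.295617 = (-0.144733 + 0.046420) / 0.295617 = -0.332569
d₂ = d₁ − σ√T = -0.332569 − 0.295617 = -0.628186
e^{−rT} = 0.997279
N(−d₁) = 0.630270,  N(−d₂) = 0.735059
Put price V = K·e^{−rT}·N(−d₂) − S·N(−d₁) = 133.123475 − 99.034362 = 34.089113
φ(d₁) = (1/√(2π))·e^{−d₁²/2} = 0.377479
ν = S·φ(d₁)·√T = 30.962460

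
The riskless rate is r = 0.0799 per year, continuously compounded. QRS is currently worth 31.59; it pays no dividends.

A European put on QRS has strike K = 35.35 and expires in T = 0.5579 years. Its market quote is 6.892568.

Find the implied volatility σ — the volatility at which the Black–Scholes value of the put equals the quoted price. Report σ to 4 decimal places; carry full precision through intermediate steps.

At σ = 0.5915 the Black–Scholes value reproduces the quote:
σ√T = 0.5915·√0.5579 = 0.441807
d₁ = (ln(S/K) + (r+σ²/2)T) / (σ√T) = (ln(31.59/35.35) + (0.0799+0.5915²/2)·0.5579) / 0.441807 = (-0.112458 + 0.142173) / 0.441807 = 0.067258
d₂ = d₁ − σ√T = 0.067258 − 0.441807 = -0.374549
e^{−rT} = 0.956403
N(−d₁) = 0.473188,  N(−d₂) = 0.646002
V = K·e^{−rT}·N(−d₂) − S·N(−d₁) = 21.840575 − 14.948008 = 6.892568 (the quoted price), and the Black–Scholes price is strictly increasing in σ, so σ is unique

sigma = 0.5915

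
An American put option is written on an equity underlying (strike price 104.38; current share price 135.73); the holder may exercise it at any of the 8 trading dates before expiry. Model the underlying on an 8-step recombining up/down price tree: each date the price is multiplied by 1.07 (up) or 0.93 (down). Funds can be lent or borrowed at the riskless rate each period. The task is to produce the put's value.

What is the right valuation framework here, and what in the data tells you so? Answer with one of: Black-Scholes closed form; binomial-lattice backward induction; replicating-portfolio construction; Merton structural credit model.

Key observation: the exercise right at every one of the 8 steps is what matters: each node needs max(104.38 − S, continuation), which only the stepwise tree valuation starting from spot 135.73 delivers.

framework: binomial-lattice backward induction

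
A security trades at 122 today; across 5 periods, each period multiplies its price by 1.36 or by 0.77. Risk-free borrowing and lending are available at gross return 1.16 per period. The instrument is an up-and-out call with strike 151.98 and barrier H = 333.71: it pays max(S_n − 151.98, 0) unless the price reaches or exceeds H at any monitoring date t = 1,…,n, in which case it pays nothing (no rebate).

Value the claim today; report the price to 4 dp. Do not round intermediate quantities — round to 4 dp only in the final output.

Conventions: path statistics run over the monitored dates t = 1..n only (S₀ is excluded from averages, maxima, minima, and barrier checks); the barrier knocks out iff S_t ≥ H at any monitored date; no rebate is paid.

Under the martingale measure an up-move has probability p* = 0.6610; value the claim as the probability-weighted average of per-path payoffs, discounted 5 periods at R = 1.16.
Enumerate all 2^5 = 32 price paths (U = up ×1.36, D = down ×0.77); each path with k up-moves has probability p*^k·(1−p*)^(5−k).
DDDDD: M=93.9400, payoff=0.0000, prob=0.004476
UDDDD: M=165.9200, payoff=0.0000, prob=0.008728
DUDDD: M=127.7584, payoff=0.0000, prob=0.008728
UUDDD: M=225.6512, payoff=0.0000, prob=0.017020
DDUDD: M=98.3740, payoff=0.0000, prob=0.008728
UDUDD: M=173.7514, payoff=0.0000, prob=0.017020
DUUDD: M=173.7514, payoff=0.0000, prob=0.017020
UUUDD: M=306.8856, payoff=29.9725, prob=0.033189
DDDUD: M=93.9400, payoff=0.0000, prob=0.008728
UDDUD: M=165.9200, payoff=0.0000, prob=0.017020
DUDUD: M=133.7886, payoff=0.0000, prob=0.017020
UUDUD: M=236.3019, payoff=29.9725, prob=0.033189
DDUUD: M=133.7886, payoff=0.0000, prob=0.017020
UDUUD: M=236.3019, payoff=29.9725, prob=0.033189
DUUUD: M=236.3019, payoff=29.9725, prob=0.033189
UUUUD: M=417.3645, payoff=0.0000, prob=0.064718
DDDDU: M=93.9400, payoff=0.0000, prob=0.008728
UDDDU: M=165.9200, payoff=0.0000, prob=0.017020
DUDDU: M=127.7584, payoff=0.0000, prob=0.017020
UUDDU: M=225.6512, payoff=29.9725, prob=0.033189
DDUDU: M=103.0172, payoff=0.0000, prob=0.017020
UDUDU: M=181.9525, payoff=29.9725, prob=0.033189
DUUDU: M=181.9525, payoff=29.9725, prob=0.033189
UUUDU: M=321.3706, payoff=169.3906, prob=0.064718
DDDUU: M=103.0172, payoff=0.0000, prob=0.017020
UDDUU: M=181.9525, payoff=29.9725, prob=0.033189
DUDUU: M=181.9525, payoff=29.9725, prob=0.033189
UUDUU: M=321.3706, payoff=169.3906, prob=0.064718
DDUUU: M=181.9525, payoff=29.9725, prob=0.033189
UDUUU: M=321.3706, payoff=169.3906, prob=0.064718
DUUUU: M=321.3706, payoff=169.3906, prob=0.064718
UUUUU: M=567.6157, payoff=0.0000, prob=0.126201
Price = Σ prob·payoff / R^5 = 53.798384 / 2.100342 = 25.6141

price = 25.6141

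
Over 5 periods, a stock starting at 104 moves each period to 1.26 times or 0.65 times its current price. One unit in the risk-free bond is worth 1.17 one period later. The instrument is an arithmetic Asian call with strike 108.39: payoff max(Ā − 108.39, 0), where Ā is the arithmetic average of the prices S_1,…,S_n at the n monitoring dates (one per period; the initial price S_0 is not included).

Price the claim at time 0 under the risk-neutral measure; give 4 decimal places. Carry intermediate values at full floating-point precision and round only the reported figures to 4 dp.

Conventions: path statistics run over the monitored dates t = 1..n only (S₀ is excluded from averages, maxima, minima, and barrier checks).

price = 29.8239

Under the martingale measure an up-move has probability p* = 0.8525; value the claim as the probability-weighted average of per-path payoffs, discounted 5 periods at R = 1.17.
Enumerate all 2^5 = 32 price paths (U = up ×1.26, D = down ×0.65); each path with k up-moves has probability p*^k·(1−p*)^(5−k).
DDDDD: Ā=34.1465, payoff=0.0000, prob=0.000070
UDDDD: Ā=66.1917, payoff=0.0000, prob=0.000404
DUDDD: Ā=53.5037, payoff=0.0000, prob=0.000404
UUDDD: Ā=103.7149, payoff=0.0000, prob=0.002334
DDUDD: Ā=45.2565, payoff=0.0000, prob=0.000404
UDUDD: Ā=87.7281, payoff=0.0000, prob=0.002334
DUUDD: Ā=75.0401, payoff=0.0000, prob=0.002334
UUUDD: Ā=145.4623, payoff=37.0723, prob=0.013485
DDDUD: Ā=39.8959, payoff=0.0000, prob=0.000404
UDDUD: Ā=77.3366, payoff=0.0000, prob=0.002334
DUDUD: Ā=64.6486, payoff=0.0000, prob=0.002334
UUDUD: Ā=125.3188, payoff=16.9288, prob=0.013485
DDUUD: Ā=56.4014, payoff=0.0000, prob=0.002334
UDUUD: Ā=109.3319, payoff=0.9419, prob=0.013485
DUUUD: Ā=96.6439, payoff=0.0000, prob=0.013485
UUUUD: Ā=187.3406, payoff=78.9506, prob=0.077912
DDDDU: Ā=36.4114, payoff=0.0000, prob=0.000404
UDDDU: Ā=70.5821, payoff=0.0000, prob=0.002334
DUDDU: Ā=57.8941, payoff=0.0000, prob=0.002334
UUDDU: Ā=112.2256, payoff=3.8356, prob=0.013485
DDUDU: Ā=49.6469, payoff=0.0000, prob=0.002334
UDUDU: Ā=96.2387, payoff=0.0000, prob=0.013485
DUUDU: Ā=83.5507, payoff=0.0000, prob=0.013485
UUUDU: Ā=161.9598, payoff=53.5698, prob=0.077912
DDDUU: Ā=44.2863, payoff=0.0000, prob=0.002334
UDDUU: Ā=85.8472, payoff=0.0000, prob=0.013485
DUDUU: Ā=73.1592, payoff=0.0000, prob=0.013485
UUDUU: Ā=141.8163, payoff=33.4263, prob=0.077912
DDUUU: Ā=64.9120, payoff=0.0000, prob=0.013485
UDUUU: Ā=125.8294, payoff=17.4394, prob=0.077912
DUUUU: Ā=113.1414, payoff=4.7514, prob=0.077912
UUUUU: Ā=219.3203, payoff=110.9303, prob=0.450161
Price = Σ prob·payoff / R^5 = 65.387344 / 2.192448 = 29.8239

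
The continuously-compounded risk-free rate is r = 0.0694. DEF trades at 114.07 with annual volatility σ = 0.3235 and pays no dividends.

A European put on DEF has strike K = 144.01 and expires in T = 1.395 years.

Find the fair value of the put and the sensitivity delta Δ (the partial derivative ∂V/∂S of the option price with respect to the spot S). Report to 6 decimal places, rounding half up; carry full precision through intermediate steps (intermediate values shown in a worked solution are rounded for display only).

price = 28.020221
Δ = -0.565753

σ√T = 0.3235·√1.395 = 0.382086
d₁ = (ln(S/K) + (r+σ²/2)T) / (σ√T) = (ln(114.07/144.01) + (0.0694+0.3235²/2)·1.395) / 0.382086 = (-0.233070 + 0.169808) / 0.382086 = -0.165571
d₂ = d₁ − σ√T = -0.165571 − 0.382086 = -0.547658
e^{−rT} = 0.907726
N(−d₁) = 0.565753,  N(−d₂) = 0.708036
Put price V = K·e^{−rT}·N(−d₂) − S·N(−d₁) = 92.555646 − 64.535424 = 28.020221
Δ = −N(−d₁) = -0.565753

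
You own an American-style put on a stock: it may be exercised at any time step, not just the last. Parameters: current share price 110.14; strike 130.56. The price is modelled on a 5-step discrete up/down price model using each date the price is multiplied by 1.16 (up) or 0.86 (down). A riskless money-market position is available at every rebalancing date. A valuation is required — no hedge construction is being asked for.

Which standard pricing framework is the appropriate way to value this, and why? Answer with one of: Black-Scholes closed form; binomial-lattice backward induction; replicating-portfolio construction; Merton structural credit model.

framework: binomial-lattice backward induction

Key observation: early exercise of the strike-130.56 put must be checked at each of the 5 dates (spot 110.14), which forces a node-by-node comparison of intrinsic and continuation value backward from expiry.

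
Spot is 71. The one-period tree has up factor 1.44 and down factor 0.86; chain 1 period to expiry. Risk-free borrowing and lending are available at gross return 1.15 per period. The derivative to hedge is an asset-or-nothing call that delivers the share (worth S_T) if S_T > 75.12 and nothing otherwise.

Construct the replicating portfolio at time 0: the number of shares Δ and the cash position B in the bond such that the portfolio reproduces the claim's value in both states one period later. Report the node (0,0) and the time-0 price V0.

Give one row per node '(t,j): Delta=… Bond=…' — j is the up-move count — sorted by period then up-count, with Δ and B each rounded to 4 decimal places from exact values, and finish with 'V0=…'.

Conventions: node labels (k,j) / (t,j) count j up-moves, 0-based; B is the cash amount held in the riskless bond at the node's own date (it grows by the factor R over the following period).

Risk-neutral probability p* = (R−d)/(u−d) = (1.15−0.86)/(1.44−0.86) = 0.5000.
Payoffs at expiry: V(1,0)=0.0000, V(1,1)=102.2400
Node (0,0) S=71.0000: V=(p*·102.2400+(1−p*)·0.0000)/1.15=44.4522; Δ=(102.2400−0.0000)/(102.2400−61.0600)=2.4828; B=V−Δ·S=-131.8237
Verification: the root portfolio costs Δ(0,0)·S0 + B(0,0) = 44.4522, matching V0.

(0,0): Delta=2.4828 Bond=-131.8237
V0=44.4522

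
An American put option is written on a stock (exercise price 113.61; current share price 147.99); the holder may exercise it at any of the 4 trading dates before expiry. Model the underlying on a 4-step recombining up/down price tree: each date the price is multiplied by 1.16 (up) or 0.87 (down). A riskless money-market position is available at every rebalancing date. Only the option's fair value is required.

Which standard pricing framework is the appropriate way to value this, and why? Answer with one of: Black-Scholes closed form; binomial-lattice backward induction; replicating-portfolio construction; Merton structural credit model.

framework: binomial-lattice backward induction

Key observation: with exercise allowed before expiry on a discrete up/down model (4 steps from spot 147.99), the strike-113.61 put's value must be rolled back through the tree testing early exercise at each node.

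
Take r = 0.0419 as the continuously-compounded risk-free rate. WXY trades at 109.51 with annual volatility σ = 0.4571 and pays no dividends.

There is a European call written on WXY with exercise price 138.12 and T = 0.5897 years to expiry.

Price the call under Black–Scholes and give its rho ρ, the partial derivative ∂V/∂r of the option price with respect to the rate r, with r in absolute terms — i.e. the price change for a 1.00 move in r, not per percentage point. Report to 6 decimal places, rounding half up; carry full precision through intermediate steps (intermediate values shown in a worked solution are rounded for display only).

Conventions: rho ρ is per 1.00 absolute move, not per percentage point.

price = 7.239809
ρ = 17.619084

σ√T = 0.4571·√0.5897 = 0.351016
d₁ = (ln(S/K) + (r+σ²/2)T) / (σ√T) = (ln(109.51/138.12) + (0.0419+0.4571²/2)·0.5897) / 0.351016 = (-0.232107 + 0.086315) / 0.351016 = -0.415344
d₂ = d₁ − σ√T = -0.415344 − 0.351016 = -0.766360
e^{−rT} = 0.975594
N(d₁) = 0.338945,  N(d₂) = 0.221731
Call price V = S·N(d₁) − K·e^{−rT}·N(d₂) = 37.117855 − 29.878046 = 7.239809
ρ = K·T·e^{−rT}·N(d₂) = 17.619084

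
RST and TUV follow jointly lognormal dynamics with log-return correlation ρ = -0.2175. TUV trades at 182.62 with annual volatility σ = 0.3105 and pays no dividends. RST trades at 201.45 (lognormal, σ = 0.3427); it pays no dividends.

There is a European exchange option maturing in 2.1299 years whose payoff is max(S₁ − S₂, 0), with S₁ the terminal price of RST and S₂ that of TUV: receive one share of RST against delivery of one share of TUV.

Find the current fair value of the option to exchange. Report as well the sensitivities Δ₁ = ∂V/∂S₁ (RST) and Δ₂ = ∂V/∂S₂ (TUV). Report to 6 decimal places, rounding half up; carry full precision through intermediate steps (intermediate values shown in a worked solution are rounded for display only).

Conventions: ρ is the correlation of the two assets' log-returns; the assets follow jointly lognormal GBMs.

exchange price = 65.612886
Δ1 = 0.692875
Δ2 = -0.405031

σ_eff = √(σ₁² + σ₂² − 2ρσ₁σ₂) = √(0.3427² + 0.3105² − 2·-0.2175·0.3427·0.3105) = 0.510040
d₁ = (ln(S₁/S₂) + (q₂ − q₁ + σ_eff²/2)T) / (σ_eff√T) = (ln(201.45/182.62) + (0.0 − 0.0 + 0.130071)·2.1299) / 0.744362 = 0.504017
d₂ = d₁ − σ_eff√T = 0.504017 − 0.744362 = -0.240345
N(d₁) = 0.692875,  N(d₂) = 0.405031
V = S₁·e^{−q₁T}·N(d₁) − S₂·e^{−q₂T}·N(d₂) = 139.579726 − 73.966840 = 65.612886
Key observation: pricing in TUV-units makes this a unit-strike call on the ratio S₁/S₂ — the risk-free rate cancels and cannot affect the value.
Δ₁ = e^{−q₁T}·N(d₁) = 0.692875;  Δ₂ = −e^{−q₂T}·N(d₂) = -0.405031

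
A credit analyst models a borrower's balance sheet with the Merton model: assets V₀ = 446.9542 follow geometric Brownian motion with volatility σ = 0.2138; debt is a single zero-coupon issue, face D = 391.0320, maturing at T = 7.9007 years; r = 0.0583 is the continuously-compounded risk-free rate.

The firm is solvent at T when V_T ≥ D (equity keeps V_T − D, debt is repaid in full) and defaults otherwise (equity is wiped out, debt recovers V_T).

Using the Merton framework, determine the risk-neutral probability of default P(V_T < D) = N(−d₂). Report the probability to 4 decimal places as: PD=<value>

PD=0.2456

Work the structural quantities from V₀ = 446.9542 against face 391.0320:
d₁ = [ln(V₀/D) + (r + σ²/2)T] / (σ√T)
   = [ln(446.9542/391.0320) + (0.0583 + 0.5·0.2138²)·7.9007] / (0.2138·√7.9007)
   = [0.133667 + 0.641183] / 0.600953 = 1.289368
d₂ = d₁ − σ√T = 1.289368 − 0.600953 = 0.688415
risk-neutral PD = N(−d₂) = N(-0.688415) = 0.245596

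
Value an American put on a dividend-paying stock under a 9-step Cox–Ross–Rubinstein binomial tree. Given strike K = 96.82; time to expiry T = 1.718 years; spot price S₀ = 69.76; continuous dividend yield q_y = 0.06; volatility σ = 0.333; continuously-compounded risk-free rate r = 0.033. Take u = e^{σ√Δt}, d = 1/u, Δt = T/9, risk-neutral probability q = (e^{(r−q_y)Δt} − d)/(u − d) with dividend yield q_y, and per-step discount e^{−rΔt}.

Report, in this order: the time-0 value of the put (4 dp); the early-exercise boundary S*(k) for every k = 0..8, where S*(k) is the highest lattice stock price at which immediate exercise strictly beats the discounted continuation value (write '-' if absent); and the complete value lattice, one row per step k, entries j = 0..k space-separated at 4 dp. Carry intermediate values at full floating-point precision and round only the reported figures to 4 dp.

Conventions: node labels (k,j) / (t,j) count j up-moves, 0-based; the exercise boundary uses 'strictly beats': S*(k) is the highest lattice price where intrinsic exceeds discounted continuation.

Δt=0.19089  u=1.15661  d=0.86460  q=0.44609  discount=0.99372
step 9 (expiry): payoffs max(K−S,0) = 77.9863 71.6255 63.1163 51.7332 36.5056 16.1351 0.0000 0.0000 0.0000 0.0000
step 8: (k=8,j=0): S=21.7832, K−S=75.0368, hold=74.6769 ⇒ V=75.0368 exercise | (k=8,j=1): S=29.1402, K−S=67.6798, hold=67.4037 ⇒ V=67.6798 exercise | (k=8,j=2): S=38.9820, K−S=57.8380, hold=57.6740 ⇒ V=57.8380 exercise | (k=8,j=3): S=52.1477, K−S=44.6723, hold=44.6582 ⇒ V=44.6723 exercise | (k=8,j=4): S=69.7600, K−S=27.0600, hold=27.2464 ⇒ V=27.2464 continue | (k=8,j=5): S=93.3207, K−S=3.4993, hold=8.8813 ⇒ V=8.8813 continue | (k=8,j=6): S=124.8387, K−S=0.0000, hold=0.0000 ⇒ V=0.0000 continue | (k=8,j=7): S=167.0016, K−S=0.0000, hold=0.0000 ⇒ V=0.0000 continue | (k=8,j=8): S=223.4046, K−S=0.0000, hold=0.0000 ⇒ V=0.0000 continue  boundary S*=52.1477
step 7: (k=7,j=0): S=25.1945, K−S=71.6255, hold=71.3044 ⇒ V=71.6255 exercise | (k=7,j=1): S=33.7037, K−S=63.1163, hold=62.8921 ⇒ V=63.1163 exercise | (k=7,j=2): S=45.0868, K−S=51.7332, hold=51.6387 ⇒ V=51.7332 exercise | (k=7,j=3): S=60.3144, K−S=36.5056, hold=36.6672 ⇒ V=36.6672 continue | (k=7,j=4): S=80.6849, K−S=16.1351, hold=18.9344 ⇒ V=18.9344 continue | (k=7,j=5): S=107.9353, K−S=0.0000, hold=4.8886 ⇒ V=4.8886 continue | (k=7,j=6): S=144.3893, K−S=0.0000, hold=0.0000 ⇒ V=0.0000 continue | (k=7,j=7): S=193.1552, K−S=0.0000, hold=0.0000 ⇒ V=0.0000 continue  boundary S*=45.0868
step 6: (k=6,j=0): S=29.1402, K−S=67.6798, hold=67.4037 ⇒ V=67.6798 exercise | (k=6,j=1): S=38.9820, K−S=57.8380, hold=57.6740 ⇒ V=57.8380 exercise | (k=6,j=2): S=52.1477, K−S=44.6723, hold=44.7298 ⇒ V=44.7298 continue | (k=6,j=3): S=69.7600, K−S=27.0600, hold=28.5762 ⇒ V=28.5762 continue | (k=6,j=4): S=93.3207, K−S=3.4993, hold=12.5892 ⇒ V=12.5892 continue | (k=6,j=5): S=124.8387, K−S=0.0000, hold=2.6909 ⇒ V=2.6909 continue | (k=6,j=6): S=167.0016, K−S=0.0000, hold=0.0000 ⇒ V=0.0000 continue  boundary S*=38.9820
step 5: (k=5,j=0): S=33.7037, K−S=63.1163, hold=62.8921 ⇒ V=63.1163 exercise | (k=5,j=1): S=45.0868, K−S=51.7332, hold=51.6641 ⇒ V=51.7332 exercise | (k=5,j=2): S=60.3144, K−S=36.5056, hold=37.2883 ⇒ V=37.2883 continue | (k=5,j=3): S=80.6849, K−S=16.1351, hold=21.3099 ⇒ V=21.3099 continue | (k=5,j=4): S=107.9353, K−S=0.0000, hold=8.1223 ⇒ V=8.1223 continue | (k=5,j=5): S=144.3893, K−S=0.0000, hold=1.4811 ⇒ V=1.4811 continue  boundary S*=45.0868
step 4: (k=4,j=0): S=38.9820, K−S=57.8380, hold=57.6740 ⇒ V=57.8380 exercise | (k=4,j=1): S=52.1477, K−S=44.6723, hold=45.0051 ⇒ V=45.0051 continue | (k=4,j=2): S=69.7600, K−S=27.0600, hold=29.9712 ⇒ V=29.9712 continue | (k=4,j=3): S=93.3207, K−S=3.4993, hold=15.3303 ⇒ V=15.3303 continue | (k=4,j=4): S=124.8387, K−S=0.0000, hold=5.1274 ⇒ V=5.1274 continue  boundary S*=38.9820
step 3: (k=3,j=0): S=45.0868, K−S=51.7332, hold=51.7862 ⇒ V=51.7862 continue | (k=3,j=1): S=60.3144, K−S=36.5056, hold=38.0582 ⇒ V=38.0582 continue | (k=3,j=2): S=80.6849, K−S=16.1351, hold=23.2929 ⇒ V=23.2929 continue | (k=3,j=3): S=107.9353, K−S=0.0000, hold=10.7112 ⇒ V=10.7112 continue  boundary S*=-
step 2: (k=2,j=0): S=52.1477, K−S=44.6723, hold=45.3756 ⇒ V=45.3756 continue | (k=2,j=1): S=69.7600, K−S=27.0600, hold=31.2739 ⇒ V=31.2739 continue | (k=2,j=2): S=93.3207, K−S=3.4993, hold=17.5693 ⇒ V=17.5693 continue  boundary S*=-
step 1: (k=1,j=0): S=60.3144, K−S=36.5056, hold=38.8396 ⇒ V=38.8396 continue | (k=1,j=1): S=80.6849, K−S=16.1351, hold=25.0025 ⇒ V=25.0025 continue  boundary S*=-
step 0: (k=0,j=0): S=69.7600, K−S=27.0600, hold=32.4619 ⇒ V=32.4619 continue  boundary S*=-

price = 32.4619
boundary = - - - - 38.9820 45.0868 38.9820 45.0868 52.1477
tree:
32.4619
38.8396 25.0025
45.3756 31.2739 17.5693
51.7862 38.0582 23.2929 10.7112
57.8380 45.0051 29.9712 15.3303 5.1274
63.1163 51.7332 37.2883 21.3099 8.1223 1.4811
67.6798 57.8380 44.7298 28.5762 12.5892 2.6909 0.0000
71.6255 63.1163 51.7332 36.6672 18.9344 4.8886 0.0000 0.0000
75.0368 67.6798 57.8380 44.6723 27.2464 8.8813 0.0000 0.0000 0.0000
77.9863 71.6255 63.1163 51.7332 36.5056 16.1351 0.0000 0.0000 0.0000 0.0000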